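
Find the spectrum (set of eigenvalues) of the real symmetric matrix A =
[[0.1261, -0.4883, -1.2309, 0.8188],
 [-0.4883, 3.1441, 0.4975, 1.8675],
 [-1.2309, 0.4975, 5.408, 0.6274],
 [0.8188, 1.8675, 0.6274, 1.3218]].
sigma(A) ≈ {-1, 1, 4, 6}

A is real symmetric, so its spectrum consists of real eigenvalues. Expanding the characteristic polynomial of the displayed matrix gives
  det(λ I - A) = p(λ) = λ^4 + (-10)λ^3 + (23)λ^2 + (10)λ + (-24).
Solving p(λ) = 0 yields eigenvalues ≈ -1, 1, 4, 6. (A is shown rounded to 4 decimals, so these recover the underlying integer eigenvalues to within that precision.)
Verification: the trace of A = 10 equals the sum of eigenvalues 10, and det(A) ≈ -23.9991 matches the eigenvalue product -24.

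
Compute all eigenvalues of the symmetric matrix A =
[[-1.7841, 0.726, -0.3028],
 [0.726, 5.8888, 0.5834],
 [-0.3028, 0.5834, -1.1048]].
sigma(A) ≈ {-2, -1, 6}

A is real symmetric, so its spectrum consists of real eigenvalues. Expanding the characteristic polynomial of the displayed matrix gives
  det(λ I - A) = p(λ) = λ^3 + (-3)λ^2 + (-16)λ + (-12).
Solving p(λ) = 0 yields eigenvalues ≈ -2, -1, 6. (A is shown rounded to 4 decimals, so these recover the underlying integer eigenvalues to within that precision.)
Verification: the trace of A = 3 equals the sum of eigenvalues 3, and det(A) ≈ 12.0004 matches the eigenvalue product 12.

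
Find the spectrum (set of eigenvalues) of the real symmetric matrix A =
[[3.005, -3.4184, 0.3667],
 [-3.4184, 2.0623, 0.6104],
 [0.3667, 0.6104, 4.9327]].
sigma(A) ≈ {-1, 5, 6}

A is real symmetric, so its spectrum consists of real eigenvalues. Expanding the characteristic polynomial of the displayed matrix gives
  det(λ I - A) = p(λ) = λ^3 + (-10)λ^2 + (19)λ + (30).
Solving p(λ) = 0 yields eigenvalues ≈ -1, 5, 6. (A is shown rounded to 4 decimals, so these recover the underlying integer eigenvalues to within that precision.)
Verification: the trace of A = 10 equals the sum of eigenvalues 10, and det(A) ≈ -29.9991 matches the eigenvalue product -30.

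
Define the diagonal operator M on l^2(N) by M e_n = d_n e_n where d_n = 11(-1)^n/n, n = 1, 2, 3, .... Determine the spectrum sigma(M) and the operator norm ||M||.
sigma(M) = {11(-1)^n/n : n ≥ 1} ∪ {0}; ||M|| = 11

A bounded diagonal operator on l^2 with diagonal entries d_n has spectrum equal to the closure of {d_n : n ≥ 1}: every d_n is an eigenvalue (with eigenvector e_n), so {d_n} ⊂ sigma(M); the spectrum is closed, so its closure is too; and for lambda not in the closure, (M - lambda I) has bounded inverse (the diagonal entries 1/(d_n - lambda) are bounded). For our sequence d_n = 11(-1)^n/n, n = 1, 2, 3, ...:
  - {d_n} = {11(-1)^n/n : n ≥ 1}; the only limit point is 0
  - closure = {11(-1)^n/n : n ≥ 1} ∪ {0}
For the norm: a diagonal operator has ||M|| = sup_n |d_n|. Here |d_n| = 11/n is decreasing, so sup_n |d_n| = |d_1| = 11. So ||M|| = 11.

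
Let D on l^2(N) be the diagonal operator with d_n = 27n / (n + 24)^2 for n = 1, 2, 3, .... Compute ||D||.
||D|| = 9/32 (attained at n = 24)

For D diagonal, ||D|| = sup_n |d_n|. Treat f(x) = 27x / (x + 24)^2 for real x > 0. By the quotient rule, f'(x) = 27(24 - x)/(x + 24)^3, which is positive for x < 24 and negative for x > 24. So f has a unique maximum at x = 24, and since 24 is a positive integer, the supremum over n ≥ 1 is attained at n = 24: d_24 = 27·24/(24 + 24)^2 = 27·24/2304 = 9/32. Hence ||D|| = 9/32.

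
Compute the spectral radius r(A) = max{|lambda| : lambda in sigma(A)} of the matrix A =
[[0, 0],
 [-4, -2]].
r(A) = 2

The eigenvalues of A are the roots of its characteristic polynomial. With M = A (coefficients from the trace and determinant):
  p(λ) = det(λ I - M) = λ^2 + 2λ.
For λ^2 + 2λ the discriminant is 4. It is a perfect square (2^2), so the roots are rational: λ = (-2 ± 2)/2 = 0, -2.
Thus the eigenvalues (to 4 decimals) are 0 (modulus 0); -2 (modulus 2). The spectral radius is the largest modulus: r(A) = 2. (Cross-check: r(A) ≤ ||A||_2 ≈ 4.4721; equality holds whenever A is normal, though it can also hold for some non-normal A.)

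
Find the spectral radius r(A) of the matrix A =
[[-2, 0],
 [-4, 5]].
r(A) = 5

The eigenvalues of A are the roots of its characteristic polynomial. With M = A (coefficients from the trace and determinant):
  p(λ) = det(λ I - M) = λ^2 - 3λ - 10.
For λ^2 - 3λ - 10 the discriminant is 49. It is a perfect square (7^2), so the roots are rational: λ = (3 ± 7)/2 = 5, -2.
Thus the eigenvalues (to 4 decimals) are 5 (modulus 5); -2 (modulus 2). The spectral radius is the largest modulus: r(A) = 5. (Cross-check: r(A) ≤ ||A||_2 ≈ 6.5311; equality holds whenever A is normal, though it can also hold for some non-normal A.)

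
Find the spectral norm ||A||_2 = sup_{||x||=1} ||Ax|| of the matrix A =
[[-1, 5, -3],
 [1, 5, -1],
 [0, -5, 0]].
||A||_2 ≈ 8.9813 (= sqrt(largest eigenvalue of A^T A))

||A||_2 = sigma_max(A) = sqrt(lambda_max(A^T A)). Form the symmetric matrix M = A^T A =
[[2, 0, 2],
 [0, 75, -20],
 [2, -20, 10]].
Its characteristic polynomial (trace, sum of principal 2x2 minors, determinant of M give the coefficients) is
  p(λ) = det(λ I - M) = λ^3 - 87λ^2 + 516λ - 400.
No integer candidate from the rational root theorem (±divisors of 400) is a root, so the roots are irrational. The cubic discriminant is Δ = 731036880 > 0, so there are three distinct real roots. p(0) = -400 and p(1) = 30 have opposite signs, so a root lies in (0, 1); Newton's method refines it to λ ≈ 0.9148. p(5) = 130 and p(6) = -220 have opposite signs, so a root lies in (5, 6); Newton's method refines it to λ ≈ 5.4206. p(80) = -3920 and p(81) = 2030 have opposite signs, so a root lies in (80, 81); Newton's method refines it to λ ≈ 80.6646. Check (Vieta): the three roots sum to 87, matching tr M = 87.
So the eigenvalues of A^T A are ≈ 0.9148, 5.4206, 80.6646 (all ≥ 0, as they must be for A^T A). The largest is λ_max ≈ 80.6646, hence ||A||_2 = sqrt(λ_max) ≈ 8.9813.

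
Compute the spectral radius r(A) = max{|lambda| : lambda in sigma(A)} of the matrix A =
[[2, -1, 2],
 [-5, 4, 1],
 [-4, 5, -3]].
r(A) ≈ 3.9108

The eigenvalues of A are the roots of its characteristic polynomial. With M = A (coefficients from the trace, the sum of principal 2x2 minors, and det A):
  p(λ) = det(λ I - M) = λ^3 - 3λ^2 - 12λ + 33.
No integer candidate from the rational root theorem (±divisors of 33) is a root, so the roots are irrational. The cubic discriminant is Δ = 3753 > 0, so there are three distinct real roots. p(-4) = -31 and p(-3) = 15 have opposite signs, so a root lies in (-4, -3); Newton's method refines it to λ ≈ -3.3957. p(2) = 5 and p(3) = -3 have opposite signs, so a root lies in (2, 3); Newton's method refines it to λ ≈ 2.485. p(3) = -3 and p(4) = 1 have opposite signs, so a root lies in (3, 4); Newton's method refines it to λ ≈ 3.9108. Check (Vieta): the three roots sum to 3, matching tr M = 3.
Thus the eigenvalues (to 4 decimals) are -3.3957 (modulus 3.3957); 2.485 (modulus 2.485); 3.9108 (modulus 3.9108). The spectral radius is the largest modulus: r(A) ≈ 3.9108. (Cross-check: r(A) ≤ ||A||_2 ≈ 9.4519; equality holds whenever A is normal, though it can also hold for some non-normal A.)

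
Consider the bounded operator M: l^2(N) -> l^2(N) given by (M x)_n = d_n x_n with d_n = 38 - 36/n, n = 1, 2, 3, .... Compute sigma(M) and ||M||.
sigma(M) = {38 - 36/n : n ≥ 1} ∪ {38}; ||M|| = 38

A bounded diagonal operator on l^2 with diagonal entries d_n has spectrum equal to the closure of {d_n : n ≥ 1}: every d_n is an eigenvalue (with eigenvector e_n), so {d_n} ⊂ sigma(M); the spectrum is closed, so its closure is too; and for lambda not in the closure, (M - lambda I) has bounded inverse (the diagonal entries 1/(d_n - lambda) are bounded). For our sequence d_n = 38 - 36/n, n = 1, 2, 3, ...:
  - {d_n} = {38 - 36/n : n ≥ 1}; the only limit point is 38
  - closure = {38 - 36/n : n ≥ 1} ∪ {38}
For the norm: a diagonal operator has ||M|| = sup_n |d_n|. Here d_n = 38 - 36/n increases monotonically from d_1 = 2 toward 38, with all terms in [2, 38); so sup_n |d_n| = 38 (the supremum is the limit, not attained). So ||M|| = 38.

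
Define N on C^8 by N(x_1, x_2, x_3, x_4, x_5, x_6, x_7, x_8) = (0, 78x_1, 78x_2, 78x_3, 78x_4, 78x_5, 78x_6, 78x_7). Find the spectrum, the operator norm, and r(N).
sigma(N) = {0}; ||N|| = 78; r(N) = 0. (N is nilpotent with N^8 = 0.)

On C^8, N is a strictly lower-triangular matrix with 78 on the subdiagonal and zeros elsewhere, so its characteristic polynomial is lambda^8 and every eigenvalue is 0: sigma(N) = {0}. For the operator norm, N e_i = 78e_{i+1} for i = 1, ..., 7 and N e_8 = 0, so the singular values of N are 78 (with multiplicity 7) and 0; hence ||N|| = 78. The spectral radius r(N) = max|lambda| = 0. Note ||N|| > r(N) — characteristic of non-normal nilpotent operators. Indeed N^8 = 0.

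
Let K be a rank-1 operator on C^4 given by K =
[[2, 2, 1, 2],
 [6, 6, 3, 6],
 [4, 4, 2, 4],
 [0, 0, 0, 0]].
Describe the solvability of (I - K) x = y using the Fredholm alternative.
(I - K) is invertible (det(I - K) = -9 ≠ 0), so for every y in C^4 the equation (I - K) x = y has a unique solution.

K has rank 1, so it is an outer product K = u v^T: every row of K is a multiple of one row vector. Reading off the entries, u = (-1, -3, -2, 0) and v = (-2, -2, -1, -2) (row i of K equals u_i·v^T). A rank-one matrix u v^T satisfies K u = u (v·u) and kills the (3)-dimensional subspace v^⊥, so its characteristic polynomial is lambda^3 (lambda - v·u) with v·u = tr K = 10. Hence the eigenvalues of I - K are 1 (multiplicity 3) and 1 - (10) = -9, so det(I - K) = -9. (Direct check: I - K =
[[-1, -2, -1, -2],
 [-6, -5, -3, -6],
 [-4, -4, -1, -4],
 [0, 0, 0, 1]]
has determinant -9.) The finite-dimensional Fredholm alternative says: either (I - K) is invertible, or ker(I - K) ≠ {0} and then range(I - K) = ker((I - K)^*)^⊥, with dim ker(I - K) = dim ker((I - K)^*). Since det(I - K) ≠ 0, 1 is not an eigenvalue of K and ker(I - K) = {0}, so we are in the first case: for every y there is a unique x = (I - K)^(-1) y. Explicitly, by the Sherman–Morrison formula, (I - u v^T)^(-1) = I + u v^T/(1 - v·u), i.e. (I - K)^(-1) = I + K/(-9).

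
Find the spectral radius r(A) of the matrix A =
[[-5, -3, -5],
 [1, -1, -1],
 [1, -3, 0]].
r(A) ≈ 4.4971

The eigenvalues of A are the roots of its characteristic polynomial. With M = A (coefficients from the trace, the sum of principal 2x2 minors, and det A):
  p(λ) = det(λ I - M) = λ^3 + 6λ^2 + 10λ - 28.
No integer candidate from the rational root theorem (±divisors of 28) is a root, so the roots are irrational. The cubic discriminant is Δ = -27616 < 0, so there is one real root and a complex-conjugate pair. p(1) = -11 and p(2) = 24 have opposite signs, so a root lies in (1, 2); Newton's method refines it to λ ≈ 1.3845. Dividing out (λ - (1.3845)) leaves approximately λ^2 + 7.3845λ + 20.2239. For λ^2 + 7.3845λ + 20.2239 the discriminant is -26.3646. It is negative, so the remaining roots are the complex-conjugate pair λ ≈ -3.6923 ± 2.5673i. Their product equals the constant term, so |λ|^2 ≈ 20.2239 and |λ| ≈ 4.4971.
Thus the eigenvalues (to 4 decimals) are 1.3845 (modulus 1.3845); -3.6923 ± 2.5673i (modulus 4.4971). The spectral radius is the largest modulus: r(A) ≈ 4.4971. (Cross-check: r(A) ≤ ||A||_2 ≈ 7.7149; equality holds whenever A is normal, though it can also hold for some non-normal A.)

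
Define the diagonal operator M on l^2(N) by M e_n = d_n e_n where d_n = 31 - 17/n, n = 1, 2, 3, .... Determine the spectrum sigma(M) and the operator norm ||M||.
sigma(M) = {31 - 17/n : n ≥ 1} ∪ {31}; ||M|| = 31

A bounded diagonal operator on l^2 with diagonal entries d_n has spectrum equal to the closure of {d_n : n ≥ 1}: every d_n is an eigenvalue (with eigenvector e_n), so {d_n} ⊂ sigma(M); the spectrum is closed, so its closure is too; and for lambda not in the closure, (M - lambda I) has bounded inverse (the diagonal entries 1/(d_n - lambda) are bounded). For our sequence d_n = 31 - 17/n, n = 1, 2, 3, ...:
  - {d_n} = {31 - 17/n : n ≥ 1}; the only limit point is 31
  - closure = {31 - 17/n : n ≥ 1} ∪ {31}
For the norm: a diagonal operator has ||M|| = sup_n |d_n|. Here d_n = 31 - 17/n increases monotonically from d_1 = 14 toward 31, with all terms in [14, 31); so sup_n |d_n| = 31 (the supremum is the limit, not attained). So ||M|| = 31.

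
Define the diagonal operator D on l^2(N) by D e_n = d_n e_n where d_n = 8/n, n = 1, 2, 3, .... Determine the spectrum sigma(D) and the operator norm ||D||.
sigma(D) = {8/n : n ≥ 1} ∪ {0}; ||D|| = 8

A bounded diagonal operator on l^2 with diagonal entries d_n has spectrum equal to the closure of {d_n : n ≥ 1}: every d_n is an eigenvalue (with eigenvector e_n), so {d_n} ⊂ sigma(D); the spectrum is closed, so its closure is too; and for lambda not in the closure, (D - lambda I) has bounded inverse (the diagonal entries 1/(d_n - lambda) are bounded). For our sequence d_n = 8/n, n = 1, 2, 3, ...:
  - {d_n} = {8/n : n ≥ 1}; the only limit point is 0
  - closure = {8/n : n ≥ 1} ∪ {0}
For the norm: a diagonal operator has ||D|| = sup_n |d_n|. Here d_n = 8/n is positive and decreasing, so sup_n |d_n| = d_1 = 8. So ||D|| = 8.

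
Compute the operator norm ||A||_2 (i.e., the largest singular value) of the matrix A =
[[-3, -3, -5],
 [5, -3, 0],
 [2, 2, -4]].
||A||_2 ≈ 6.8861 (= sqrt(largest eigenvalue of A^T A))

||A||_2 = sigma_max(A) = sqrt(lambda_max(A^T A)). Form the symmetric matrix M = A^T A =
[[38, -2, 7],
 [-2, 22, 7],
 [7, 7, 41]].
Its characteristic polynomial (trace, sum of principal 2x2 minors, determinant of M give the coefficients) is
  p(λ) = det(λ I - M) = λ^3 - 101λ^2 + 3194λ - 30976.
No integer candidate from the rational root theorem (±divisors of 30976) is a root, so the roots are irrational. The cubic discriminant is Δ = 33624036 > 0, so there are three distinct real roots. p(18) = -376 and p(19) = 108 have opposite signs, so a root lies in (18, 19); Newton's method refines it to λ ≈ 18.7598. p(34) = 168 and p(35) = -36 have opposite signs, so a root lies in (34, 35); Newton's method refines it to λ ≈ 34.8215. p(47) = -144 and p(48) = 224 have opposite signs, so a root lies in (47, 48); Newton's method refines it to λ ≈ 47.4187. Check (Vieta): the three roots sum to 101, matching tr M = 101.
So the eigenvalues of A^T A are ≈ 18.7598, 34.8215, 47.4187 (all ≥ 0, as they must be for A^T A). The largest is λ_max ≈ 47.4187, hence ||A||_2 = sqrt(λ_max) ≈ 6.8861.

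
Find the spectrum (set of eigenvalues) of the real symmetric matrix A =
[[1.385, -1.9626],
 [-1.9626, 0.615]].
sigma(A) ≈ {-1, 3}

A is real symmetric, so its spectrum consists of real eigenvalues. Expanding the characteristic polynomial of the displayed matrix gives
  det(λ I - A) = p(λ) = λ^2 + (-2)λ + (-3).
Solving p(λ) = 0 yields eigenvalues ≈ -1, 3. (A is shown rounded to 4 decimals, so these recover the underlying integer eigenvalues to within that precision.)
Verification: the trace of A = 2 equals the sum of eigenvalues 2, and det(A) ≈ -3.0000 matches the eigenvalue product -3.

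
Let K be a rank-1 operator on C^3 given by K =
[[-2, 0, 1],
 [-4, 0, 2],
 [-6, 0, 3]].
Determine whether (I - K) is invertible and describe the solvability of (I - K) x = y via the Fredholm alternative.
(I - K) is singular (det(I - K) = 0, i.e. 1 ∈ sigma(K)). (I - K) x = y is solvable iff y ⊥ ker((I - K)^*) = span{(-2, 0, 1)}, i.e. iff -2y_1 + y_3 = 0. When solvable, the solutions are x = y + c·(1, 2, 3), c arbitrary (ker(I - K) = span{(1, 2, 3)}, dimension 1).

K has rank 1, so it is an outer product K = u v^T: every row of K is a multiple of one row vector. Reading off the entries, u = (1, 2, 3) and v = (-2, 0, 1) (row i of K equals u_i·v^T). A rank-one matrix u v^T satisfies K u = u (v·u) and kills the (2)-dimensional subspace v^⊥, so its characteristic polynomial is lambda^2 (lambda - v·u) with v·u = tr K = 1. Hence the eigenvalues of I - K are 1 (multiplicity 2) and 1 - (1) = 0, so det(I - K) = 0. (Direct check: I - K =
[[3, 0, -1],
 [4, 1, -2],
 [6, 0, -2]]
has determinant 0.) So 1 is an eigenvalue of K and (I - K) is not invertible. The finite-dimensional Fredholm alternative says: either (I - K) is invertible, or ker(I - K) ≠ {0} and then range(I - K) = ker((I - K)^*)^⊥, with dim ker(I - K) = dim ker((I - K)^*). We are in the second case, so we need both kernels. Kernel of I - K: (I - K) u = u - u (v·u) = u - u = 0, so ker(I - K) = span{u} = span{(1, 2, 3)} (it is exactly 1-dimensional because rank(I - K) = 2). Kernel of the adjoint: K is real, so (I - K)^* = I - K^T = I - v u^T, and (I - v u^T) v = v - v (u·v) = 0; hence ker((I - K)^*) = span{v} = span{(-2, 0, 1)}. Therefore (I - K) x = y is solvable iff <y, v> = 0, i.e. iff -2y_1 + y_3 = 0. When this holds, K y = u (v·y) = 0, so (I - K) y = y and x = y is a particular solution; the full solution set is the line x = y + c·u = y + c·(1, 2, 3), c ∈ C.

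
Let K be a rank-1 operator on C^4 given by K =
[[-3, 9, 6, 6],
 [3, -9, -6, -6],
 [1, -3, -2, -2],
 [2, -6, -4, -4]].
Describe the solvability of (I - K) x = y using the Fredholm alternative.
(I - K) is invertible (det(I - K) = 19 ≠ 0), so for every y in C^4 the equation (I - K) x = y has a unique solution.

K has rank 1, so it is an outer product K = u v^T: every row of K is a multiple of one row vector. Reading off the entries, u = (-3, 3, 1, 2) and v = (1, -3, -2, -2) (row i of K equals u_i·v^T). A rank-one matrix u v^T satisfies K u = u (v·u) and kills the (3)-dimensional subspace v^⊥, so its characteristic polynomial is lambda^3 (lambda - v·u) with v·u = tr K = -18. Hence the eigenvalues of I - K are 1 (multiplicity 3) and 1 - (-18) = 19, so det(I - K) = 19. (Direct check: I - K =
[[4, -9, -6, -6],
 [-3, 10, 6, 6],
 [-1, 3, 3, 2],
 [-2, 6, 4, 5]]
has determinant 19.) The finite-dimensional Fredholm alternative says: either (I - K) is invertible, or ker(I - K) ≠ {0} and then range(I - K) = ker((I - K)^*)^⊥, with dim ker(I - K) = dim ker((I - K)^*). Since det(I - K) ≠ 0, 1 is not an eigenvalue of K and ker(I - K) = {0}, so we are in the first case: for every y there is a unique x = (I - K)^(-1) y. Explicitly, by the Sherman–Morrison formula, (I - u v^T)^(-1) = I + u v^T/(1 - v·u), i.e. (I - K)^(-1) = I + K/(19).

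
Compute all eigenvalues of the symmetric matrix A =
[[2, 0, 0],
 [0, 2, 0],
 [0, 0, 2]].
sigma(A) ≈ {2} (2 with multiplicity 3)

A is real symmetric, so its spectrum consists of real eigenvalues. Expanding the characteristic polynomial of the displayed matrix gives
  det(λ I - A) = p(λ) = λ^3 + (-6)λ^2 + (12)λ + (-8).
Solving p(λ) = 0 yields eigenvalues ≈ 2, 2, 2. (A is shown rounded to 4 decimals, so these recover the underlying integer eigenvalues to within that precision.)
Verification: the trace of A = 6 equals the sum of eigenvalues 6, and det(A) ≈ 8.0000 matches the eigenvalue product 8.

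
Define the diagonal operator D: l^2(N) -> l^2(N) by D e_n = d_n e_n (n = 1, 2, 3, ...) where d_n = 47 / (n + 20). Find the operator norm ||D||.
||D|| = 47/21 (attained at n = 1)

For D diagonal, ||D|| = sup_n |d_n| = sup_n 47/(n + 20). This is positive and strictly decreasing in n, so the supremum is attained at n = 1: d_1 = 47/(1 + 20) = 47/21. Hence ||D|| = 47/21.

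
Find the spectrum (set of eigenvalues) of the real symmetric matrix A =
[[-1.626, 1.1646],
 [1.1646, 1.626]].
sigma(A) ≈ {-2, 2}

A is real symmetric, so its spectrum consists of real eigenvalues. Expanding the characteristic polynomial of the displayed matrix gives
  det(λ I - A) = p(λ) = λ^2 + (0)λ + (-4).
Solving p(λ) = 0 yields eigenvalues ≈ -2, 2. (A is shown rounded to 4 decimals, so these recover the underlying integer eigenvalues to within that precision.)
Verification: the trace of A = 0 equals the sum of eigenvalues 0, and det(A) ≈ -4.0002 matches the eigenvalue product -4.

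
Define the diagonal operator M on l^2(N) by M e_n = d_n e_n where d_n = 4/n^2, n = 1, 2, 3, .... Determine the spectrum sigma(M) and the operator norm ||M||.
sigma(M) = {4/n^2 : n ≥ 1} ∪ {0}; ||M|| = 4

A bounded diagonal operator on l^2 with diagonal entries d_n has spectrum equal to the closure of {d_n : n ≥ 1}: every d_n is an eigenvalue (with eigenvector e_n), so {d_n} ⊂ sigma(M); the spectrum is closed, so its closure is too; and for lambda not in the closure, (M - lambda I) has bounded inverse (the diagonal entries 1/(d_n - lambda) are bounded). For our sequence d_n = 4/n^2, n = 1, 2, 3, ...:
  - {d_n} = {4/n^2 : n ≥ 1}; the only limit point is 0
  - closure = {4/n^2 : n ≥ 1} ∪ {0}
For the norm: a diagonal operator has ||M|| = sup_n |d_n|. Here d_n = 4/n^2 is positive and decreasing, so sup_n |d_n| = d_1 = 4. So ||M|| = 4.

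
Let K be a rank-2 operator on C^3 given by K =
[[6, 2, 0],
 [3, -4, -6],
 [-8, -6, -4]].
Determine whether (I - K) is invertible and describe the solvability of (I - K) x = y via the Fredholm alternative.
(I - K) is invertible (det(I - K) = -71 ≠ 0), so for every y in C^3 the equation (I - K) x = y has a unique solution.

K has rank 2 and factors as K = U V^T = u1 v1^T + u2 v2^T with u1 = (0, 3, 2), v1 = (-1, -2, -2), u2 = (-2, -2, 2), v2 = (-3, -1, 0) (multiplying out reproduces the displayed K). The nonzero eigenvalues of U V^T coincide with those of the 2 x 2 matrix G = V^T U = [[v1·u1, v1·u2], [v2·u1, v2·u2]] = [[-10, 2], [-3, 8]], and by the Sylvester determinant identity det(I_3 - U V^T) = det(I_2 - V^T U) = det([[11, -2], [3, -7]]) = (11)(-7) - (-2)(3) = -71. (Direct check: I - K =
[[-5, -2, 0],
 [-3, 5, 6],
 [8, 6, 5]]
has determinant -71.) The finite-dimensional Fredholm alternative says: either (I - K) is invertible, or ker(I - K) ≠ {0} and then range(I - K) = ker((I - K)^*)^⊥, with dim ker(I - K) = dim ker((I - K)^*). Since det(I - K) ≠ 0, 1 is not an eigenvalue of K and ker(I - K) = {0}, so we are in the first case: for every y there is a unique x = (I - K)^(-1) y. (Explicitly, by the Woodbury identity, (I - U V^T)^(-1) = I + U (I_2 - G)^(-1) V^T.)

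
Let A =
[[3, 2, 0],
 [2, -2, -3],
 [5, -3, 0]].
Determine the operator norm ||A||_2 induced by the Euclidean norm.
||A||_2 ≈ 6.7789 (= sqrt(largest eigenvalue of A^T A))

||A||_2 = sigma_max(A) = sqrt(lambda_max(A^T A)). Form the symmetric matrix M = A^T A =
[[38, -13, -6],
 [-13, 17, 6],
 [-6, 6, 9]].
Its characteristic polynomial (trace, sum of principal 2x2 minors, determinant of M give the coefficients) is
  p(λ) = det(λ I - M) = λ^3 - 64λ^2 + 900λ - 3249.
No integer candidate from the rational root theorem (±divisors of 3249) is a root, so the roots are irrational. The cubic discriminant is Δ = 78487749 > 0, so there are three distinct real roots. p(5) = -224 and p(6) = 63 have opposite signs, so a root lies in (5, 6); Newton's method refines it to λ ≈ 5.7496. p(12) = 63 and p(13) = -168 have opposite signs, so a root lies in (12, 13); Newton's method refines it to λ ≈ 12.2969. p(45) = -1224 and p(46) = 63 have opposite signs, so a root lies in (45, 46); Newton's method refines it to λ ≈ 45.9536. Check (Vieta): the three roots sum to 64, matching tr M = 64.
So the eigenvalues of A^T A are ≈ 5.7496, 12.2969, 45.9536 (all ≥ 0, as they must be for A^T A). The largest is λ_max ≈ 45.9536, hence ||A||_2 = sqrt(λ_max) ≈ 6.7789.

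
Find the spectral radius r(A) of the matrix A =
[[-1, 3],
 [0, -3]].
r(A) = 3

The eigenvalues of A are the roots of its characteristic polynomial. With M = A (coefficients from the trace and determinant):
  p(λ) = det(λ I - M) = λ^2 + 4λ + 3.
For λ^2 + 4λ + 3 the discriminant is 4. It is a perfect square (2^2), so the roots are rational: λ = (-4 ± 2)/2 = -1, -3.
Thus the eigenvalues (to 4 decimals) are -1 (modulus 1); -3 (modulus 3). The spectral radius is the largest modulus: r(A) = 3. (Cross-check: r(A) ≤ ||A||_2 ≈ 4.3028; equality holds whenever A is normal, though it can also hold for some non-normal A.)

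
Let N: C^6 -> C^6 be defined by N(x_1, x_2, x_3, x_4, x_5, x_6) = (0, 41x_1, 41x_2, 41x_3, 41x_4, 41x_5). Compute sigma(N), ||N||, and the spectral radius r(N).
sigma(N) = {0}; ||N|| = 41; r(N) = 0. (N is nilpotent with N^6 = 0.)

On C^6, N is a strictly lower-triangular matrix with 41 on the subdiagonal and zeros elsewhere, so its characteristic polynomial is lambda^6 and every eigenvalue is 0: sigma(N) = {0}. For the operator norm, N e_i = 41e_{i+1} for i = 1, ..., 5 and N e_6 = 0, so the singular values of N are 41 (with multiplicity 5) and 0; hence ||N|| = 41. The spectral radius r(N) = max|lambda| = 0. Note ||N|| > r(N) — characteristic of non-normal nilpotent operators. Indeed N^6 = 0.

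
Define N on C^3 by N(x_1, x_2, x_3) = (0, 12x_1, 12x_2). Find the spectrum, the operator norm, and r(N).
sigma(N) = {0}; ||N|| = 12; r(N) = 0. (N is nilpotent with N^3 = 0.)

On C^3, N is a strictly lower-triangular matrix with 12 on the subdiagonal and zeros elsewhere, so its characteristic polynomial is lambda^3 and every eigenvalue is 0: sigma(N) = {0}. For the operator norm, N e_i = 12e_{i+1} for i = 1, ..., 2 and N e_3 = 0, so the singular values of N are 12 (with multiplicity 2) and 0; hence ||N|| = 12. The spectral radius r(N) = max|lambda| = 0. Note ||N|| > r(N) — characteristic of non-normal nilpotent operators. Indeed N^3 = 0.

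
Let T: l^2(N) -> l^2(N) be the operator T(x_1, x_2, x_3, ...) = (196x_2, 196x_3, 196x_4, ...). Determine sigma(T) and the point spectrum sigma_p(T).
sigma(T) = closed disk {z in C : |z| ≤ 196}; sigma_p(T) = open disk {z in C : |z| < 196}

Note T = 196·V where V is the unit left shift (V x)_k = x_{k+1}; so sigma(T) = 196·sigma(V) and ||T|| = 196||V||. ||T x||^2 = 38416sum_{k≥2} |x_k|^2 ≤ 38416||x||^2, with equality on {x : x_1 = 0}, so ||T|| = 196. For any lambda with |lambda| < 196, set r = lambda/196 (|r| < 1); the vector x = (1, r, r^2, ...) is in l^2 and satisfies T x = 196(r, r^2, ...) = lambda x, so lambda is an eigenvalue. On the boundary |lambda| = 196 the geometric series diverges, so no l^2 eigenvector exists, but these lambda lie in the approximate point spectrum. Hence sigma(T) is the closed disk of radius 196 and sigma_p(T) is the open disk.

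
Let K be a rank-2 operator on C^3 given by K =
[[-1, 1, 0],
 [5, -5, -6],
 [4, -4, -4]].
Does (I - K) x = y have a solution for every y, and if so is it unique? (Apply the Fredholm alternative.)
(I - K) is invertible (det(I - K) = 11 ≠ 0), so for every y in C^3 the equation (I - K) x = y has a unique solution.

K has rank 2 and factors as K = U V^T = u1 v1^T + u2 v2^T with u1 = (-1, -1, 0), v1 = (-1, 1, 2), u2 = (1, -2, -2), v2 = (-2, 2, 2) (multiplying out reproduces the displayed K). The nonzero eigenvalues of U V^T coincide with those of the 2 x 2 matrix G = V^T U = [[v1·u1, v1·u2], [v2·u1, v2·u2]] = [[0, -7], [0, -10]], and by the Sylvester determinant identity det(I_3 - U V^T) = det(I_2 - V^T U) = det([[1, 7], [0, 11]]) = (1)(11) - (7)(0) = 11. (Direct check: I - K =
[[2, -1, 0],
 [-5, 6, 6],
 [-4, 4, 5]]
has determinant 11.) The finite-dimensional Fredholm alternative says: either (I - K) is invertible, or ker(I - K) ≠ {0} and then range(I - K) = ker((I - K)^*)^⊥, with dim ker(I - K) = dim ker((I - K)^*). Since det(I - K) ≠ 0, 1 is not an eigenvalue of K and ker(I - K) = {0}, so we are in the first case: for every y there is a unique x = (I - K)^(-1) y. (Explicitly, by the Woodbury identity, (I - U V^T)^(-1) = I + U (I_2 - G)^(-1) V^T.)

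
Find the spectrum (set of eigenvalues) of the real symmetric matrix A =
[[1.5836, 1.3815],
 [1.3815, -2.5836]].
sigma(A) ≈ {-3, 2}

A is real symmetric, so its spectrum consists of real eigenvalues. Expanding the characteristic polynomial of the displayed matrix gives
  det(λ I - A) = p(λ) = λ^2 + (1)λ + (-6).
Solving p(λ) = 0 yields eigenvalues ≈ -3, 2. (A is shown rounded to 4 decimals, so these recover the underlying integer eigenvalues to within that precision.)
Verification: the trace of A = -1 equals the sum of eigenvalues -1, and det(A) ≈ -5.9999 matches the eigenvalue product -6.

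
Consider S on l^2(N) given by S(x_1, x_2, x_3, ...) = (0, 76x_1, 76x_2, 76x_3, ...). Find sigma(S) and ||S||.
sigma(S) = closed disk {z in C : |z| ≤ 76}; ||S|| = 76

Note S = 76·U where U is the unit right shift (U x)_k = x_{k-1} (with x_0 := 0); so ||S|| = 76||U|| and sigma(S) = 76·sigma(U). ||S x||^2 = sum_{k≥1} |76x_k|^2 = 5776||x||^2, so ||S|| = 76 and sigma(S) ⊂ {|z| ≤ 76}. For any |lambda| < 76, the equation (S - lambda I) x = 0 forces x_1 = 0, then 76x_k = lambda x_{k+1} ⇒ x = 0, so S has no eigenvalues. But (S - lambda I) is not surjective for |lambda| < 76: solving (S - lambda I) x = e_1 would require x_n proportional to (lambda/76)^(-n), which is not in l^2. So every |lambda| < 76 lies in the residual spectrum. The boundary |lambda| = 76 is in the approximate point spectrum (the spectrum is closed). Hence sigma(S) is the closed disk of radius 76.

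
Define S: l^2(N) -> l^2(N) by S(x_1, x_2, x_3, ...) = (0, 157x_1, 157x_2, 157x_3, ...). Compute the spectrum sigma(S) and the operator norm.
sigma(S) = closed disk {z in C : |z| ≤ 157}; ||S|| = 157

Note S = 157·U where U is the unit right shift (U x)_k = x_{k-1} (with x_0 := 0); so ||S|| = 157||U|| and sigma(S) = 157·sigma(U). ||S x||^2 = sum_{k≥1} |157x_k|^2 = 24649||x||^2, so ||S|| = 157 and sigma(S) ⊂ {|z| ≤ 157}. For any |lambda| < 157, the equation (S - lambda I) x = 0 forces x_1 = 0, then 157x_k = lambda x_{k+1} ⇒ x = 0, so S has no eigenvalues. But (S - lambda I) is not surjective for |lambda| < 157: solving (S - lambda I) x = e_1 would require x_n proportional to (lambda/157)^(-n), which is not in l^2. So every |lambda| < 157 lies in the residual spectrum. The boundary |lambda| = 157 is in the approximate point spectrum (the spectrum is closed). Hence sigma(S) is the closed disk of radius 157.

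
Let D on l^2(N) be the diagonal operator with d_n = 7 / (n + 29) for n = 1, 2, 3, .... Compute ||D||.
||D|| = 7/30 (attained at n = 1)

For D diagonal, ||D|| = sup_n |d_n| = sup_n 7/(n + 29). This is positive and strictly decreasing in n, so the supremum is attained at n = 1: d_1 = 7/(1 + 29) = 7/30. Hence ||D|| = 7/30.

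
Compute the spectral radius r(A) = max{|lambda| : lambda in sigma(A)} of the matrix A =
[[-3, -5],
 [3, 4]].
r(A) = sqrt(3) ≈ 1.7321

The eigenvalues of A are the roots of its characteristic polynomial. With M = A (coefficients from the trace and determinant):
  p(λ) = det(λ I - M) = λ^2 - λ + 3.
For λ^2 - λ + 3 the discriminant is -11. It is negative, so the roots are the complex-conjugate pair λ = 1/2 ± (sqrt(11)/2) i ≈ 0.5 ± 1.6583i. For a conjugate pair the product of the roots equals the constant term, so |λ|^2 = 3 and |λ| = sqrt(3) ≈ 1.7321.
Thus the eigenvalues (to 4 decimals) are 0.5 ± 1.6583i (modulus 1.7321). The spectral radius is the largest modulus: r(A) = sqrt(3) ≈ 1.7321. (Cross-check: r(A) ≤ ||A||_2 ≈ 7.6712; equality holds whenever A is normal, though it can also hold for some non-normal A.)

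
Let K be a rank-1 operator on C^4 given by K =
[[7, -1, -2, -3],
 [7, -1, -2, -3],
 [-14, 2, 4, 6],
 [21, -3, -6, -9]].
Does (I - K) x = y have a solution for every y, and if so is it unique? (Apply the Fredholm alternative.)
(I - K) is singular (det(I - K) = 0, i.e. 1 ∈ sigma(K)). (I - K) x = y is solvable iff y ⊥ ker((I - K)^*) = span{(7, -1, -2, -3)}, i.e. iff 7y_1 - y_2 - 2y_3 - 3y_4 = 0. When solvable, the solutions are x = y + c·(1, 1, -2, 3), c arbitrary (ker(I - K) = span{(1, 1, -2, 3)}, dimension 1).

K has rank 1, so it is an outer product K = u v^T: every row of K is a multiple of one row vector. Reading off the entries, u = (1, 1, -2, 3) and v = (7, -1, -2, -3) (row i of K equals u_i·v^T). A rank-one matrix u v^T satisfies K u = u (v·u) and kills the (3)-dimensional subspace v^⊥, so its characteristic polynomial is lambda^3 (lambda - v·u) with v·u = tr K = 1. Hence the eigenvalues of I - K are 1 (multiplicity 3) and 1 - (1) = 0, so det(I - K) = 0. (Direct check: I - K =
[[-6, 1, 2, 3],
 [-7, 2, 2, 3],
 [14, -2, -3, -6],
 [-21, 3, 6, 10]]
has determinant 0.) So 1 is an eigenvalue of K and (I - K) is not invertible. The finite-dimensional Fredholm alternative says: either (I - K) is invertible, or ker(I - K) ≠ {0} and then range(I - K) = ker((I - K)^*)^⊥, with dim ker(I - K) = dim ker((I - K)^*). We are in the second case, so we need both kernels. Kernel of I - K: (I - K) u = u - u (v·u) = u - u = 0, so ker(I - K) = span{u} = span{(1, 1, -2, 3)} (it is exactly 1-dimensional because rank(I - K) = 3). Kernel of the adjoint: K is real, so (I - K)^* = I - K^T = I - v u^T, and (I - v u^T) v = v - v (u·v) = 0; hence ker((I - K)^*) = span{v} = span{(7, -1, -2, -3)}. Therefore (I - K) x = y is solvable iff <y, v> = 0, i.e. iff 7y_1 - y_2 - 2y_3 - 3y_4 = 0. When this holds, K y = u (v·y) = 0, so (I - K) y = y and x = y is a particular solution; the full solution set is the line x = y + c·u = y + c·(1, 1, -2, 3), c ∈ C.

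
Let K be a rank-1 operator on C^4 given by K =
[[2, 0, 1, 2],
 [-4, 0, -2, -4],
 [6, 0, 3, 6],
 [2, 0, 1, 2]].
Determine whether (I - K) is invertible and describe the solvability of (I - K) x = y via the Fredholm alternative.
(I - K) is invertible (det(I - K) = -6 ≠ 0), so for every y in C^4 the equation (I - K) x = y has a unique solution.

K has rank 1, so it is an outer product K = u v^T: every row of K is a multiple of one row vector. Reading off the entries, u = (-1, 2, -3, -1) and v = (-2, 0, -1, -2) (row i of K equals u_i·v^T). A rank-one matrix u v^T satisfies K u = u (v·u) and kills the (3)-dimensional subspace v^⊥, so its characteristic polynomial is lambda^3 (lambda - v·u) with v·u = tr K = 7. Hence the eigenvalues of I - K are 1 (multiplicity 3) and 1 - (7) = -6, so det(I - K) = -6. (Direct check: I - K =
[[-1, 0, -1, -2],
 [4, 1, 2, 4],
 [-6, 0, -2, -6],
 [-2, 0, -1, -1]]
has determinant -6.) The finite-dimensional Fredholm alternative says: either (I - K) is invertible, or ker(I - K) ≠ {0} and then range(I - K) = ker((I - K)^*)^⊥, with dim ker(I - K) = dim ker((I - K)^*). Since det(I - K) ≠ 0, 1 is not an eigenvalue of K and ker(I - K) = {0}, so we are in the first case: for every y there is a unique x = (I - K)^(-1) y. Explicitly, by the Sherman–Morrison formula, (I - u v^T)^(-1) = I + u v^T/(1 - v·u), i.e. (I - K)^(-1) = I + K/(-6).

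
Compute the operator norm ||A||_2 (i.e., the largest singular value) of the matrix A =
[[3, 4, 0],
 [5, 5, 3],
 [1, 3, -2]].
||A||_2 ≈ 9.2934 (= sqrt(largest eigenvalue of A^T A))

||A||_2 = sigma_max(A) = sqrt(lambda_max(A^T A)). Form the symmetric matrix M = A^T A =
[[35, 40, 13],
 [40, 50, 9],
 [13, 9, 13]].
Its characteristic polynomial (trace, sum of principal 2x2 minors, determinant of M give the coefficients) is
  p(λ) = det(λ I - M) = λ^3 - 98λ^2 + 1005λ - 25.
No integer candidate from the rational root theorem (±divisors of 25) is a root, so the roots are irrational. The cubic discriminant is Δ = 5590164025 > 0, so there are three distinct real roots. p(0) = -25 and p(1) = 883 have opposite signs, so a root lies in (0, 1); Newton's method refines it to λ ≈ 0.0249. p(11) = 503 and p(12) = -349 have opposite signs, so a root lies in (11, 12); Newton's method refines it to λ ≈ 11.6081. p(86) = -2347 and p(87) = 4151 have opposite signs, so a root lies in (86, 87); Newton's method refines it to λ ≈ 86.367. Check (Vieta): the three roots sum to 98, matching tr M = 98.
So the eigenvalues of A^T A are ≈ 0.0249, 11.6081, 86.367 (all ≥ 0, as they must be for A^T A). The largest is λ_max ≈ 86.367, hence ||A||_2 = sqrt(λ_max) ≈ 9.2934.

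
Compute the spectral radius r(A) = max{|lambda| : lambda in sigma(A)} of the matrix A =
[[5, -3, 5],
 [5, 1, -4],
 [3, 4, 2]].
r(A) ≈ 7.753

The eigenvalues of A are the roots of its characteristic polynomial. With M = A (coefficients from the trace, the sum of principal 2x2 minors, and det A):
  p(λ) = det(λ I - M) = λ^3 - 8λ^2 + 33λ - 241.
No integer candidate from the rational root theorem (±divisors of 241) is a root, so the roots are irrational. The cubic discriminant is Δ = -990575 < 0, so there is one real root and a complex-conjugate pair. p(7) = -59 and p(8) = 23 have opposite signs, so a root lies in (7, 8); Newton's method refines it to λ ≈ 7.753. Dividing out (λ - (7.753)) leaves approximately λ^2 - 0.247λ + 31.0848. For λ^2 - 0.247λ + 31.0848 the discriminant is -124.2783. It is negative, so the remaining roots are the complex-conjugate pair λ ≈ 0.1235 ± 5.574i. Their product equals the constant term, so |λ|^2 ≈ 31.0848 and |λ| ≈ 5.5754.
Thus the eigenvalues (to 4 decimals) are 7.753 (modulus 7.753); 0.1235 ± 5.574i (modulus 5.5754). The spectral radius is the largest modulus: r(A) ≈ 7.753. (Cross-check: r(A) ≤ ||A||_2 ≈ 8.0867; equality holds whenever A is normal, though it can also hold for some non-normal A.)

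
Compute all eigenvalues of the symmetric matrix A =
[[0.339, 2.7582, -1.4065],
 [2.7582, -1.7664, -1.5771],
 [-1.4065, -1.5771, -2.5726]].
sigma(A) ≈ {-4, -3, 3}

A is real symmetric, so its spectrum consists of real eigenvalues. Expanding the characteristic polynomial of the displayed matrix gives
  det(λ I - A) = p(λ) = λ^3 + (4)λ^2 + (-9)λ + (-36).
Solving p(λ) = 0 yields eigenvalues ≈ -4, -3, 3. (A is shown rounded to 4 decimals, so these recover the underlying integer eigenvalues to within that precision.)
Verification: the trace of A = -4 equals the sum of eigenvalues -4, and det(A) ≈ 35.9996 matches the eigenvalue product 36.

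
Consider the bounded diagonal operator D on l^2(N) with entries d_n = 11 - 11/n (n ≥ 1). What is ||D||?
||D|| = 11

For a diagonal operator on l^2 with entries d_n, ||D|| = sup_n |d_n|. Here d_1 = 0, d_2 = 11/2, ..., and d_n = 11 - 11/n increases monotonically toward 11. All terms lie in [0, 11), so |d_n| = d_n and the supremum is the limit 11, which is not attained by any individual d_n. Hence ||D|| = 11.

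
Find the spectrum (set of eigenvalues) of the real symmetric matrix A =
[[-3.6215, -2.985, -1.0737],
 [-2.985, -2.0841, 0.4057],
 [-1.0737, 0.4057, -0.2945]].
sigma(A) ≈ {-6, -1, 1}

A is real symmetric, so its spectrum consists of real eigenvalues. Expanding the characteristic polynomial of the displayed matrix gives
  det(λ I - A) = p(λ) = λ^3 + (6)λ^2 + (-1)λ + (-6).
Solving p(λ) = 0 yields eigenvalues ≈ -6, -1, 1. (A is shown rounded to 4 decimals, so these recover the underlying integer eigenvalues to within that precision.)
Verification: the trace of A = -6 equals the sum of eigenvalues -6, and det(A) ≈ 6.0005 matches the eigenvalue product 6.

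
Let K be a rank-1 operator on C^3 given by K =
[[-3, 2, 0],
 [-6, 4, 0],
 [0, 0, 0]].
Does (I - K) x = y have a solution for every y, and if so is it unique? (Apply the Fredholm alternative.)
(I - K) is singular (det(I - K) = 0, i.e. 1 ∈ sigma(K)). (I - K) x = y is solvable iff y ⊥ ker((I - K)^*) = span{(-3, 2, 0)}, i.e. iff -3y_1 + 2y_2 = 0. When solvable, the solutions are x = y + c·(1, 2, 0), c arbitrary (ker(I - K) = span{(1, 2, 0)}, dimension 1).

K has rank 1, so it is an outer product K = u v^T: every row of K is a multiple of one row vector. Reading off the entries, u = (1, 2, 0) and v = (-3, 2, 0) (row i of K equals u_i·v^T). A rank-one matrix u v^T satisfies K u = u (v·u) and kills the (2)-dimensional subspace v^⊥, so its characteristic polynomial is lambda^2 (lambda - v·u) with v·u = tr K = 1. Hence the eigenvalues of I - K are 1 (multiplicity 2) and 1 - (1) = 0, so det(I - K) = 0. (Direct check: I - K =
[[4, -2, 0],
 [6, -3, 0],
 [0, 0, 1]]
has determinant 0.) So 1 is an eigenvalue of K and (I - K) is not invertible. The finite-dimensional Fredholm alternative says: either (I - K) is invertible, or ker(I - K) ≠ {0} and then range(I - K) = ker((I - K)^*)^⊥, with dim ker(I - K) = dim ker((I - K)^*). We are in the second case, so we need both kernels. Kernel of I - K: (I - K) u = u - u (v·u) = u - u = 0, so ker(I - K) = span{u} = span{(1, 2, 0)} (it is exactly 1-dimensional because rank(I - K) = 2). Kernel of the adjoint: K is real, so (I - K)^* = I - K^T = I - v u^T, and (I - v u^T) v = v - v (u·v) = 0; hence ker((I - K)^*) = span{v} = span{(-3, 2, 0)}. Therefore (I - K) x = y is solvable iff <y, v> = 0, i.e. iff -3y_1 + 2y_2 = 0. When this holds, K y = u (v·y) = 0, so (I - K) y = y and x = y is a particular solution; the full solution set is the line x = y + c·u = y + c·(1, 2, 0), c ∈ C.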